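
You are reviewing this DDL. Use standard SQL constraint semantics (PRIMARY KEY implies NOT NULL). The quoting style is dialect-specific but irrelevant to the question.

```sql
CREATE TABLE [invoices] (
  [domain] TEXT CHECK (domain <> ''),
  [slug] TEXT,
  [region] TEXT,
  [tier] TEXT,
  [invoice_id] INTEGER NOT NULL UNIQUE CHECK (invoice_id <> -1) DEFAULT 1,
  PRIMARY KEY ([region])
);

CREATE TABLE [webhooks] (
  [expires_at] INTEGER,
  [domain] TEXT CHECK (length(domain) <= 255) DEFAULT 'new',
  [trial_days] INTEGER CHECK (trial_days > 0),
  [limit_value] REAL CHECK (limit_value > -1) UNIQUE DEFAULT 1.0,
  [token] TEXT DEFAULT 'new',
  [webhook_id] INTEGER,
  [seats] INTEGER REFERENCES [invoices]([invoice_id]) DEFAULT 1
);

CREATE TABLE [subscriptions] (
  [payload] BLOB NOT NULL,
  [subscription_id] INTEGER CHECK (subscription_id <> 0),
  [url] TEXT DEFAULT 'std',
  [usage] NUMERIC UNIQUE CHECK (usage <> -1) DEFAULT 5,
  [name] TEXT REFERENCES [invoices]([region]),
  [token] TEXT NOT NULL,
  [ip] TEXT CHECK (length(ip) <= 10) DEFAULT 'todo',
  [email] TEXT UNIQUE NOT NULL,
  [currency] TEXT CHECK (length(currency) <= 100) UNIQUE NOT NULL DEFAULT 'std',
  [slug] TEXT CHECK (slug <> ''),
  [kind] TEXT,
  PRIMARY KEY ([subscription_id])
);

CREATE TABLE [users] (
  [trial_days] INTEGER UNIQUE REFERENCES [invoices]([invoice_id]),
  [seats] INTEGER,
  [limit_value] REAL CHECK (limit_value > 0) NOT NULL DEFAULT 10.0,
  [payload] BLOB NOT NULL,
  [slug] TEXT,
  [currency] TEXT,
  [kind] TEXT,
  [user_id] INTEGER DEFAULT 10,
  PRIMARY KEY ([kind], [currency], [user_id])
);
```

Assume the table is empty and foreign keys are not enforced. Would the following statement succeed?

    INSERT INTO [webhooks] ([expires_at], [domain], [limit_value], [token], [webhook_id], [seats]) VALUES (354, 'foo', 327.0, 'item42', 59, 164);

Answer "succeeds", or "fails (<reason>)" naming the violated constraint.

webhooks has no NOT NULL or PRIMARY KEY columns.
CHECK constraints: 'foo' satisfies (length(domain) <= 255); 327.0 satisfies (limit_value > -1).
No constraint is violated.

succeeds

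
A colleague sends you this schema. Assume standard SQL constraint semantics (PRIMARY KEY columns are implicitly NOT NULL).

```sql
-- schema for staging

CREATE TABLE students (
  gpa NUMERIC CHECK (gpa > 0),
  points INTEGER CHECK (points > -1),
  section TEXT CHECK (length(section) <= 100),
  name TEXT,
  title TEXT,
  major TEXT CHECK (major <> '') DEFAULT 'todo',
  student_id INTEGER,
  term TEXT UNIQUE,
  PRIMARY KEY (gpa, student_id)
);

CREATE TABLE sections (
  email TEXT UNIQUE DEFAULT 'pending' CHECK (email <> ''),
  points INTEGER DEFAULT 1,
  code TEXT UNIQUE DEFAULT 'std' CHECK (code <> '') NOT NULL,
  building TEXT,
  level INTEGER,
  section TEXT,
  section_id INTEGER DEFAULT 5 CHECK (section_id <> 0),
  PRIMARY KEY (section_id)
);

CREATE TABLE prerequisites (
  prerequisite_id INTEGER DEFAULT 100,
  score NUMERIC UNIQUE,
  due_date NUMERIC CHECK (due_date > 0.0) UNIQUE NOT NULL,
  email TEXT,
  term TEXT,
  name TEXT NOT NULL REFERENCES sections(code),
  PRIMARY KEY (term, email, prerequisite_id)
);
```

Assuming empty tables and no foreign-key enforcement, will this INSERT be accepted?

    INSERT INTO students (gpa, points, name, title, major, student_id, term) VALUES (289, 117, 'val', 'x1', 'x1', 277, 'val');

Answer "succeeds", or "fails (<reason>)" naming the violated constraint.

succeeds

NOT NULL columns: gpa is supplied; student_id is supplied.
CHECK constraints: 289 satisfies (gpa > 0); 117 satisfies (points > -1); 'x1' satisfies (major <> '').
No constraint is violated.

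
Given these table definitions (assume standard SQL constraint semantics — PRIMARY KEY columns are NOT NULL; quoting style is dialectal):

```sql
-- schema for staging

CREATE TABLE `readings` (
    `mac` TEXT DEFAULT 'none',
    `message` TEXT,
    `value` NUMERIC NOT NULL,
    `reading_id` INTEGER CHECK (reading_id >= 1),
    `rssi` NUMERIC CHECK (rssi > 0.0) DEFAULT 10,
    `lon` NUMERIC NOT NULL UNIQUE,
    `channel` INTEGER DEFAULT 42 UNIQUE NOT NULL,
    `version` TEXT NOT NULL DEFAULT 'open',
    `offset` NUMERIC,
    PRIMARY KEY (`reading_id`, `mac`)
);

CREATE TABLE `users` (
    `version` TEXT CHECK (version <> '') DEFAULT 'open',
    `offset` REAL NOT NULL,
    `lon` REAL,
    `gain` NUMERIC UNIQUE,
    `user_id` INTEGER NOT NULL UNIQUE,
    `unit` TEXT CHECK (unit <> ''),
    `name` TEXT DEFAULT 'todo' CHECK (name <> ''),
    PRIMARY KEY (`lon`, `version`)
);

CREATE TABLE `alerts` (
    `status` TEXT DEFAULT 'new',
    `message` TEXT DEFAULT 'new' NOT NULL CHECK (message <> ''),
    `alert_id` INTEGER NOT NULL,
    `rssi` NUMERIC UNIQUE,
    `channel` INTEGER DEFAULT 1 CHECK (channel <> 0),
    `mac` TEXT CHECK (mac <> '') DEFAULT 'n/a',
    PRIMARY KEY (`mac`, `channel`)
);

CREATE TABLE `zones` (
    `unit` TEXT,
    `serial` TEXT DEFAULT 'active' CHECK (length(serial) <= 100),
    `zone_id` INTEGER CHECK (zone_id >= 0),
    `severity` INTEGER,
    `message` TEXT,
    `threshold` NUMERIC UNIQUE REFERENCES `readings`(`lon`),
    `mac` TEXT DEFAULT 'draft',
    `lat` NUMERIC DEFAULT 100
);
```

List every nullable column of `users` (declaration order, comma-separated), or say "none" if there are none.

- version: part of the PRIMARY KEY, which implies NOT NULL → not nullable.
- offset: declared NOT NULL → not nullable.
- lon: part of the PRIMARY KEY, which implies NOT NULL → not nullable.
- gain: UNIQUE does not imply NOT NULL → nullable.
- user_id: declared NOT NULL → not nullable.
- unit: CHECK does not forbid NULL (a CHECK constraint passes when its expression is NULL) → nullable.
- name: CHECK does not forbid NULL (a CHECK constraint passes when its expression is NULL) → nullable.

gain, unit, name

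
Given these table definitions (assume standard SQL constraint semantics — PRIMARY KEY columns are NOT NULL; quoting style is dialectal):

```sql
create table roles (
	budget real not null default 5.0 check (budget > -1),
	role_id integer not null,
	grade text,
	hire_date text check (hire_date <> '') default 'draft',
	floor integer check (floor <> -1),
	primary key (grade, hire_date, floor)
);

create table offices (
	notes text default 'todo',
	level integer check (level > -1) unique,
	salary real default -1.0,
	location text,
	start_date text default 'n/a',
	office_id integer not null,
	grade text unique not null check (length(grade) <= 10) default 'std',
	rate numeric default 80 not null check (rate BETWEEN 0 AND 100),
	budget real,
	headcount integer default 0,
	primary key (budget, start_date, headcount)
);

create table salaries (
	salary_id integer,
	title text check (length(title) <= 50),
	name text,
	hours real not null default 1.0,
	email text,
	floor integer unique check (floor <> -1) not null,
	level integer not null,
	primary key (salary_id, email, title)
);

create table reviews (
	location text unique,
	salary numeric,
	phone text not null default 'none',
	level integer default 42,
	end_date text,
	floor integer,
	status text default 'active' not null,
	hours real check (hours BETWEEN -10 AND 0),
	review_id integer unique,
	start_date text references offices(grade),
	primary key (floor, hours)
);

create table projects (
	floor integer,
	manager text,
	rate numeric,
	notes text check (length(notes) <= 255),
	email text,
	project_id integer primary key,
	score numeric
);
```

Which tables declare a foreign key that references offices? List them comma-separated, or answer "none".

- reviews.start_date references offices(grade).

reviews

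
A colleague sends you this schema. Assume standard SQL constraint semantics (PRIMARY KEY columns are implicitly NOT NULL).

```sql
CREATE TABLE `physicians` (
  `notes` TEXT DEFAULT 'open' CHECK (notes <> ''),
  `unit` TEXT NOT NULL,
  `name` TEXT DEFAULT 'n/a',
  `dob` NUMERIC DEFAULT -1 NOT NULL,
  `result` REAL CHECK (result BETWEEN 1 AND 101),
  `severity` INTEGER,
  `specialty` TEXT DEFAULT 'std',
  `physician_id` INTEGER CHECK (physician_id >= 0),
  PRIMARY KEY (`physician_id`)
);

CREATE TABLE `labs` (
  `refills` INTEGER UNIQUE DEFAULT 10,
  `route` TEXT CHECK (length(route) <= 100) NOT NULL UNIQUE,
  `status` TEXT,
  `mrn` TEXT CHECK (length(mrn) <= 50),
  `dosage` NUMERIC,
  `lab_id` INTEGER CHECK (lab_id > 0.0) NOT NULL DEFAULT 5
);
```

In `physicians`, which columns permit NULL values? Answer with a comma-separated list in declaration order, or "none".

notes, name, result, severity, specialty

- notes: CHECK does not forbid NULL (a CHECK constraint passes when its expression is NULL) → nullable.
- unit: declared NOT NULL → not nullable.
- name: DEFAULT only fills an omitted column; an explicit NULL is still allowed → nullable.
- dob: declared NOT NULL → not nullable.
- result: CHECK does not forbid NULL (a CHECK constraint passes when its expression is NULL) → nullable.
- severity: no NOT NULL constraint applies → nullable.
- specialty: DEFAULT only fills an omitted column; an explicit NULL is still allowed → nullable.
- physician_id: part of the PRIMARY KEY, which implies NOT NULL → not nullable.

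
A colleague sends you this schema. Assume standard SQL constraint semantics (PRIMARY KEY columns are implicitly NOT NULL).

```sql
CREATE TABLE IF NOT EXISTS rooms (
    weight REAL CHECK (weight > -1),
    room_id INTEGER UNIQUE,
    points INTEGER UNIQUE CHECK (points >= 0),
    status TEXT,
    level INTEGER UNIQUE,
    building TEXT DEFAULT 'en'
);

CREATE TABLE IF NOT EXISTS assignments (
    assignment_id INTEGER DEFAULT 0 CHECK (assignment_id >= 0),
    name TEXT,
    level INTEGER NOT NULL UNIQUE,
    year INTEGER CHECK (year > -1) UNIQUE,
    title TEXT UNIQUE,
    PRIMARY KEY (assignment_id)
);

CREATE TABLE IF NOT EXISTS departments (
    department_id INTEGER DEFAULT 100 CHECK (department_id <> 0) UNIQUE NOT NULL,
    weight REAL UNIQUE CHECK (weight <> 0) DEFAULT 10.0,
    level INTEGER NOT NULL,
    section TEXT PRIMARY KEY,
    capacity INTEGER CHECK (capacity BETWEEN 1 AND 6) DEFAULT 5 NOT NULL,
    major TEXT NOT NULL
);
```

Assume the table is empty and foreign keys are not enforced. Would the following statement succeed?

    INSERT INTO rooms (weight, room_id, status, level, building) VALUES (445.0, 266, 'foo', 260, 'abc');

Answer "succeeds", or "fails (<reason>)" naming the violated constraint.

rooms has no NOT NULL or PRIMARY KEY columns.
CHECK constraints: 445.0 satisfies (weight > -1).
No constraint is violated.

succeeds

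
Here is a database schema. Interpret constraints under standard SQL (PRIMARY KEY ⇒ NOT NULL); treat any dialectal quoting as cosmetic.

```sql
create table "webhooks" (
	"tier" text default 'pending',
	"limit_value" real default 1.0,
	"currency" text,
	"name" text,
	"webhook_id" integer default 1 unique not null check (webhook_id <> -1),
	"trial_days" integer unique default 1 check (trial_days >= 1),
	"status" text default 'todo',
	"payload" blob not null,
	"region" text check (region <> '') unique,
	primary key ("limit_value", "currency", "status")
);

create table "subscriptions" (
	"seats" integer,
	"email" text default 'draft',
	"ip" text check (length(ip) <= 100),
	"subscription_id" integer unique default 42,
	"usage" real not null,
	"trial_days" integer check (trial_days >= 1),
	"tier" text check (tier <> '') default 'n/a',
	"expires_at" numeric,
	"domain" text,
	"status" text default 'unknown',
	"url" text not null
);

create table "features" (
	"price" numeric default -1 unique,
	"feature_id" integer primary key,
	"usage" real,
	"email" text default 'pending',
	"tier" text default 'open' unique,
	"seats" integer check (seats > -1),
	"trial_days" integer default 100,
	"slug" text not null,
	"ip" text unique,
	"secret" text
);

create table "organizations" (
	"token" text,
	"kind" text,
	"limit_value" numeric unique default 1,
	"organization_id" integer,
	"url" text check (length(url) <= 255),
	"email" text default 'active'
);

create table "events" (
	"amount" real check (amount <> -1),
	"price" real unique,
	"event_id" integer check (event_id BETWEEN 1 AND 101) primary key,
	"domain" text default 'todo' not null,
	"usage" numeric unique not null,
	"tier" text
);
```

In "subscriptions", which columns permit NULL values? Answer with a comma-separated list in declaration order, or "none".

- seats: no NOT NULL constraint applies → nullable.
- email: DEFAULT only fills an omitted column; an explicit NULL is still allowed → nullable.
- ip: CHECK does not forbid NULL (a CHECK constraint passes when its expression is NULL) → nullable.
- subscription_id: UNIQUE does not imply NOT NULL → nullable.
- usage: declared NOT NULL → not nullable.
- trial_days: CHECK does not forbid NULL (a CHECK constraint passes when its expression is NULL) → nullable.
- tier: CHECK does not forbid NULL (a CHECK constraint passes when its expression is NULL) → nullable.
- expires_at: no NOT NULL constraint applies → nullable.
- domain: no NOT NULL constraint applies → nullable.
- status: DEFAULT only fills an omitted column; an explicit NULL is still allowed → nullable.
- url: declared NOT NULL → not nullable.

seats, email, ip, subscription_id, trial_days, tier, expires_at, domain, status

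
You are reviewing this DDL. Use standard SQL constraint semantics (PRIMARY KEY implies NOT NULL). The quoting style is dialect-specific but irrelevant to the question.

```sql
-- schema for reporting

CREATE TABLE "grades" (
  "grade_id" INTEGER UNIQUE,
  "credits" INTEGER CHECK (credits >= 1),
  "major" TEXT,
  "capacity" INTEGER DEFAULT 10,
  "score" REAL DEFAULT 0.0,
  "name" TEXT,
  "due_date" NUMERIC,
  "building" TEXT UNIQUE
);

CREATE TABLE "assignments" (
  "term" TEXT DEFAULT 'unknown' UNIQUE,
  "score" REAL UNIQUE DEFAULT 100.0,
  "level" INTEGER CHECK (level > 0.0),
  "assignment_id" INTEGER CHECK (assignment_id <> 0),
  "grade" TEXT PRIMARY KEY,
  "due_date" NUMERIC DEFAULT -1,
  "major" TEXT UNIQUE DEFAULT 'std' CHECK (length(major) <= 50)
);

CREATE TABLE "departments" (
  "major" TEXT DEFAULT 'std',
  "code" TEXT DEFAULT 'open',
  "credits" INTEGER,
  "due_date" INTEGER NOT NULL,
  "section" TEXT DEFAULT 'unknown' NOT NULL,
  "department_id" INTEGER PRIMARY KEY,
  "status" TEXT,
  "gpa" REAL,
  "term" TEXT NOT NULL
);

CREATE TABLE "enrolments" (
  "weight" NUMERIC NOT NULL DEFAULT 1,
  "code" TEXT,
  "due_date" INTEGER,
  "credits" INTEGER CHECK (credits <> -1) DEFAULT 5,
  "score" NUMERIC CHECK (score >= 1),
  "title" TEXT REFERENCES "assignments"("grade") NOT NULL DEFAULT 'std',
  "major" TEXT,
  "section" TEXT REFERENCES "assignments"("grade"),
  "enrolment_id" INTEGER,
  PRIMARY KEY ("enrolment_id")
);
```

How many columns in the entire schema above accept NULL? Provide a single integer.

25

grades: 8 nullable (grade_id, credits, major, capacity, score, name, due_date, building — PK none and explicit NOT NULL columns excluded).
assignments: 6 nullable (term, score, level, assignment_id, due_date, major — PK (grade) and explicit NOT NULL columns excluded).
departments: 5 nullable (major, code, credits, status, gpa — PK (department_id) and explicit NOT NULL columns excluded).
enrolments: 6 nullable (code, due_date, credits, score, major, section — PK (enrolment_id) and explicit NOT NULL columns excluded).
Total: 8 + 6 + 5 + 6 = 25.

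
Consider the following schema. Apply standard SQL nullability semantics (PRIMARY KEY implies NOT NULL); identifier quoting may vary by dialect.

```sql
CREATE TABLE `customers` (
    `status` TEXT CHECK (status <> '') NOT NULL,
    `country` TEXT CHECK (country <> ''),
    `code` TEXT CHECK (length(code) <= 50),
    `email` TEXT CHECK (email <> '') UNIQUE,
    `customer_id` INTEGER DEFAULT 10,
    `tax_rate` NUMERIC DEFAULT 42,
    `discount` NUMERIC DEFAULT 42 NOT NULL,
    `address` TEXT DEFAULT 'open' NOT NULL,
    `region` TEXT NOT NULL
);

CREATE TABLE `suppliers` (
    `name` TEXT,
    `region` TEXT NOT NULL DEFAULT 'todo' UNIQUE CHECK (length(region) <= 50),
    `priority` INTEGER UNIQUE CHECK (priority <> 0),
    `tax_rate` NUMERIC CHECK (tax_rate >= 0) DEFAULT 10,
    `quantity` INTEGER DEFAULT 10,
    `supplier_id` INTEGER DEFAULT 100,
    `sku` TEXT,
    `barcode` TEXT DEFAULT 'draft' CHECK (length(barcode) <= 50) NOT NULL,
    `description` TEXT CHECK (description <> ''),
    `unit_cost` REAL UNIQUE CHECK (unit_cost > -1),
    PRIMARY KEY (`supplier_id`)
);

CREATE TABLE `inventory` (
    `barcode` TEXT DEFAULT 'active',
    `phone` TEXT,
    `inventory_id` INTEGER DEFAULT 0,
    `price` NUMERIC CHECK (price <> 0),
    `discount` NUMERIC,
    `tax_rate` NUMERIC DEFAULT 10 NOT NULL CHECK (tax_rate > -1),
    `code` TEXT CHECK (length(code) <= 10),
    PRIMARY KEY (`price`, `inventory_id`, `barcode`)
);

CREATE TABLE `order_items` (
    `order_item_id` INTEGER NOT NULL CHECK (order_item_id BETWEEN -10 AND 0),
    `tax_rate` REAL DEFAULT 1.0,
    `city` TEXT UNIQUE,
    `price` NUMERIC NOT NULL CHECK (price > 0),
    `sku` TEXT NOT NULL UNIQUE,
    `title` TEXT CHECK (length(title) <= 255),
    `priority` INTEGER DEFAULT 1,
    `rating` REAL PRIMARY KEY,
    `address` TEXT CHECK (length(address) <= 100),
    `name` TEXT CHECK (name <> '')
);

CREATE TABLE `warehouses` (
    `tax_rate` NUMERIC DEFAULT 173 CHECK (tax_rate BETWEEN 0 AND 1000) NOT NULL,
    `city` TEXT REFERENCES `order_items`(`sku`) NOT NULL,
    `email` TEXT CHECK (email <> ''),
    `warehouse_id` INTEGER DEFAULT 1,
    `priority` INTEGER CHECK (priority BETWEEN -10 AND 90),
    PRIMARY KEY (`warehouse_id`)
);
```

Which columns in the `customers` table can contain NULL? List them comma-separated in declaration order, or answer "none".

- status: declared NOT NULL → not nullable.
- country: CHECK does not forbid NULL (a CHECK constraint passes when its expression is NULL) → nullable.
- code: CHECK does not forbid NULL (a CHECK constraint passes when its expression is NULL) → nullable.
- email: CHECK does not forbid NULL (a CHECK constraint passes when its expression is NULL) → nullable.
- customer_id: DEFAULT only fills an omitted column; an explicit NULL is still allowed → nullable.
- tax_rate: DEFAULT only fills an omitted column; an explicit NULL is still allowed → nullable.
- discount: declared NOT NULL → not nullable.
- address: declared NOT NULL → not nullable.
- region: declared NOT NULL → not nullable.

country, code, email, customer_id, tax_rate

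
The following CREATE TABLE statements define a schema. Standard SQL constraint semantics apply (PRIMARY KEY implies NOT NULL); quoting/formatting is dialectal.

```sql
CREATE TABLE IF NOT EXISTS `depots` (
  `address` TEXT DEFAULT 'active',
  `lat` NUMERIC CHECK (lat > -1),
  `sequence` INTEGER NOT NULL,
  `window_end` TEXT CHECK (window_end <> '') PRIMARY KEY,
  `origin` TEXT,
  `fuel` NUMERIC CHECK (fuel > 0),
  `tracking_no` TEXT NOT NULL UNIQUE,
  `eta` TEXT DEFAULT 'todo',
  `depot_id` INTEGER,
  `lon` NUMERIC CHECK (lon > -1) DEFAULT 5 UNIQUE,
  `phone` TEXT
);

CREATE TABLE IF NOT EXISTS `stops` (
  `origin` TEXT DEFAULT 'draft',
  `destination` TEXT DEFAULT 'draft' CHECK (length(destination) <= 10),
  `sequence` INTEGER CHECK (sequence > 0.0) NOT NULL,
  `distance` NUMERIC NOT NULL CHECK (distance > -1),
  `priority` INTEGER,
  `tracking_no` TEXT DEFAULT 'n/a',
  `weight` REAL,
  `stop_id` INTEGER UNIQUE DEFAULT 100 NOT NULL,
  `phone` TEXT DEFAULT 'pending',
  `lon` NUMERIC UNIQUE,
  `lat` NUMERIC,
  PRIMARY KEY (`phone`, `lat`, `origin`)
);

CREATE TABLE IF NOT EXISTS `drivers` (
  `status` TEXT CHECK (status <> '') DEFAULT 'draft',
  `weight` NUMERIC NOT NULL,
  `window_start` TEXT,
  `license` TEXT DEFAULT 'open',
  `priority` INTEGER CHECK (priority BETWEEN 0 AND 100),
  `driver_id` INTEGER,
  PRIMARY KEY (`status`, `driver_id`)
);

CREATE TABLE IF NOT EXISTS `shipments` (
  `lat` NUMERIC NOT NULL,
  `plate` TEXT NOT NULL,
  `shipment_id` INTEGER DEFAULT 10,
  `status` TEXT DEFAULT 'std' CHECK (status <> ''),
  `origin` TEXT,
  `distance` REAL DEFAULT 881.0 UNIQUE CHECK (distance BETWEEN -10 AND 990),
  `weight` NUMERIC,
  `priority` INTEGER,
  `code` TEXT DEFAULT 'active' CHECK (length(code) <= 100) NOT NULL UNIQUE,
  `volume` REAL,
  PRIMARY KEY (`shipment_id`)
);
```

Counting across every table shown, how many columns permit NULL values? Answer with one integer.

depots: 8 nullable (address, lat, origin, fuel, eta, depot_id, lon, phone — PK (window_end) and explicit NOT NULL columns excluded).
stops: 5 nullable (destination, priority, tracking_no, weight, lon — PK (phone, lat, origin) and explicit NOT NULL columns excluded).
drivers: 3 nullable (window_start, license, priority — PK (status, driver_id) and explicit NOT NULL columns excluded).
shipments: 6 nullable (status, origin, distance, weight, priority, volume — PK (shipment_id) and explicit NOT NULL columns excluded).
Total: 8 + 5 + 3 + 6 = 22.

22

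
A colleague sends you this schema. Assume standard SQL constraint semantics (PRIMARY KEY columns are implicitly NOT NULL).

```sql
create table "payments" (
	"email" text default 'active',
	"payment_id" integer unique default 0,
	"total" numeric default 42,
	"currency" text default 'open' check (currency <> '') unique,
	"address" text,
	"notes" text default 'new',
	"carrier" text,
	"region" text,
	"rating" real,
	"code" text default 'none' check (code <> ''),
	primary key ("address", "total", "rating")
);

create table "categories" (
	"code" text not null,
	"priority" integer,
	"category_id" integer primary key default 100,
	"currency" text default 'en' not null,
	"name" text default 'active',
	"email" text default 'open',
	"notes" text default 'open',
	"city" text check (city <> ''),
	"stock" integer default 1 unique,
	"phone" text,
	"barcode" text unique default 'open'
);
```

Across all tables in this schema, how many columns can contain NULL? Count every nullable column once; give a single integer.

payments: 7 nullable (email, payment_id, currency, notes, carrier, region, code — PK (address, total, rating) and explicit NOT NULL columns excluded).
categories: 8 nullable (priority, name, email, notes, city, stock, phone, barcode — PK (category_id) and explicit NOT NULL columns excluded).
Total: 7 + 8 = 15.

15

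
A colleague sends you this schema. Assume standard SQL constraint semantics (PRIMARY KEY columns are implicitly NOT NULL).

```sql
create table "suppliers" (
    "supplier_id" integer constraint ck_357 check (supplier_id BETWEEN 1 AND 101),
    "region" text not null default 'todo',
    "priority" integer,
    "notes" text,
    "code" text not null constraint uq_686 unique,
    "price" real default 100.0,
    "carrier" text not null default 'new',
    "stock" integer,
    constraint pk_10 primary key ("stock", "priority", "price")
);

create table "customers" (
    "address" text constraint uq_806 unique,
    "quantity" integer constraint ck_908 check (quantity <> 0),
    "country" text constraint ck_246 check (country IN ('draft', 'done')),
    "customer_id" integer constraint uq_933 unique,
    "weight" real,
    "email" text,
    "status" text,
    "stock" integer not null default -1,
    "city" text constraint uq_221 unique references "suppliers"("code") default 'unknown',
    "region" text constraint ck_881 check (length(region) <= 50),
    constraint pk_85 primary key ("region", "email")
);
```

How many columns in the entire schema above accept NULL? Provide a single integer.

suppliers: 2 nullable (supplier_id, notes — PK (stock, priority, price) and explicit NOT NULL columns excluded).
customers: 7 nullable (address, quantity, country, customer_id, weight, status, city — PK (region, email) and explicit NOT NULL columns excluded).
Total: 2 + 7 = 9.

9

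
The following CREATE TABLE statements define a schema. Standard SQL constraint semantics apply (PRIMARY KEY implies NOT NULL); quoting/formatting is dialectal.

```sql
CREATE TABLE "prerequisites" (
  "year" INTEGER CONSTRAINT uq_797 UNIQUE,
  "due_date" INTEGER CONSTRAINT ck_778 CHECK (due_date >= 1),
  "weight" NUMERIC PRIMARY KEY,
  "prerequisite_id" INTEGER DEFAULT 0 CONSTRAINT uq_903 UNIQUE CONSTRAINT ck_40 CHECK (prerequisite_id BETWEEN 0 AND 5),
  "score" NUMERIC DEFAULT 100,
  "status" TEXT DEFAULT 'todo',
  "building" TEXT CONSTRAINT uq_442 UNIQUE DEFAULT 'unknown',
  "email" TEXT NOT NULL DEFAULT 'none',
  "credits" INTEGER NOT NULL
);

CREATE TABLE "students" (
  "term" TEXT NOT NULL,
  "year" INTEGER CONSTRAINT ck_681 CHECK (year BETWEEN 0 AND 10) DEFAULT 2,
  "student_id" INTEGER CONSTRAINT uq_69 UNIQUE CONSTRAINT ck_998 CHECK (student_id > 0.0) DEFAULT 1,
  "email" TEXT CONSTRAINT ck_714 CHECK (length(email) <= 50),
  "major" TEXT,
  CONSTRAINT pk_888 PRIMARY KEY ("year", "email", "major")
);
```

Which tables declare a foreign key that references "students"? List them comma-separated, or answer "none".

No REFERENCES clause anywhere in the schema names students.

none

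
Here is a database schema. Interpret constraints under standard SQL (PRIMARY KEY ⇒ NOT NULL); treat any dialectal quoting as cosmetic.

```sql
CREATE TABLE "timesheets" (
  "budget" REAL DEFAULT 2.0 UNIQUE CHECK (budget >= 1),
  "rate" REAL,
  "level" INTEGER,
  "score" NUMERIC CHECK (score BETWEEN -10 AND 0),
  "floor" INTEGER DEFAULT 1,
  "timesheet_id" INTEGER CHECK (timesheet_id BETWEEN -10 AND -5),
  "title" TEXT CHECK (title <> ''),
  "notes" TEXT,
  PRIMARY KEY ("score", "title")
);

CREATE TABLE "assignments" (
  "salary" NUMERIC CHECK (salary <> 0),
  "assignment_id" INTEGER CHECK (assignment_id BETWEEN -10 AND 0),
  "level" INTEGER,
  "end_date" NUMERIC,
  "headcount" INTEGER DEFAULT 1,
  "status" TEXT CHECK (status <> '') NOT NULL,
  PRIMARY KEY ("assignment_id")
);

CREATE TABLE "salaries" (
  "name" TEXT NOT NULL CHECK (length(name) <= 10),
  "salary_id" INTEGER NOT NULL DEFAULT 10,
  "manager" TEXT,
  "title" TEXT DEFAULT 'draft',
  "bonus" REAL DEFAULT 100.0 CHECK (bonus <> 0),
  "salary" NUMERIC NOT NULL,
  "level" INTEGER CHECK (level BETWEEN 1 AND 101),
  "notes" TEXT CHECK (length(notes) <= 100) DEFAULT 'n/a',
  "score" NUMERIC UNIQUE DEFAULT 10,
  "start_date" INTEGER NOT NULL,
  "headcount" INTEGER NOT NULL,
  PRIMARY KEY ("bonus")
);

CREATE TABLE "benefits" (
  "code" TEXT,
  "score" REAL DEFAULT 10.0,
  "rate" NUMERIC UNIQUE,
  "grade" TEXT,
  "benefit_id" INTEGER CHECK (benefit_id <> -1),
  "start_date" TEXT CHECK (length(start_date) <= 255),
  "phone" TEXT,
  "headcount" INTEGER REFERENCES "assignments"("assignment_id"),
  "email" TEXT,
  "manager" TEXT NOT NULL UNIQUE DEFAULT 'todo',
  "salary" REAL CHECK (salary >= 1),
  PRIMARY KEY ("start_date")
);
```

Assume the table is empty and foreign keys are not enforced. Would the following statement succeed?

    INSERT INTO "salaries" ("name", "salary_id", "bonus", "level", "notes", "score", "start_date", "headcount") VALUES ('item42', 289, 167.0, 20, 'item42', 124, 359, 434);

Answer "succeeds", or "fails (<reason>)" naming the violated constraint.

salary is omitted from the column list and has no DEFAULT, so it would receive NULL.
But salary is declared NOT NULL.

fails (NOT NULL on salary)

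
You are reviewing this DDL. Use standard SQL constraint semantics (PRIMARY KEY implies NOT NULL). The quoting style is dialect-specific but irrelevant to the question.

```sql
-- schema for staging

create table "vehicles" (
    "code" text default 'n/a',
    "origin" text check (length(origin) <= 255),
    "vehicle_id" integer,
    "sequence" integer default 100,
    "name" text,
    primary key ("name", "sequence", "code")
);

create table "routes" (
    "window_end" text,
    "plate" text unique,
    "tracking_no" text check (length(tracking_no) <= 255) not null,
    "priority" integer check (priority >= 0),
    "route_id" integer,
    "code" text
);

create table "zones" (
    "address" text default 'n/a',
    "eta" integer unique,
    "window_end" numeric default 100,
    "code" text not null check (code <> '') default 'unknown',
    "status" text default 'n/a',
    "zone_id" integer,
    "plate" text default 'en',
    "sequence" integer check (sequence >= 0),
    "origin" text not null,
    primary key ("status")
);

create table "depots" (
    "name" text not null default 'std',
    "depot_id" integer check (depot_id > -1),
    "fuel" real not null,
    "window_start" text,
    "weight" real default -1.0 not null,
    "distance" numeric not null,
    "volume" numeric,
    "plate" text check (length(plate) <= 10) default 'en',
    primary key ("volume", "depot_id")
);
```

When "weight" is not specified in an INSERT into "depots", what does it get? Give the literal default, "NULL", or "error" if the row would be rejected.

weight has an explicit DEFAULT -1.0.
When the column is omitted from an INSERT, that default is used.

-1.0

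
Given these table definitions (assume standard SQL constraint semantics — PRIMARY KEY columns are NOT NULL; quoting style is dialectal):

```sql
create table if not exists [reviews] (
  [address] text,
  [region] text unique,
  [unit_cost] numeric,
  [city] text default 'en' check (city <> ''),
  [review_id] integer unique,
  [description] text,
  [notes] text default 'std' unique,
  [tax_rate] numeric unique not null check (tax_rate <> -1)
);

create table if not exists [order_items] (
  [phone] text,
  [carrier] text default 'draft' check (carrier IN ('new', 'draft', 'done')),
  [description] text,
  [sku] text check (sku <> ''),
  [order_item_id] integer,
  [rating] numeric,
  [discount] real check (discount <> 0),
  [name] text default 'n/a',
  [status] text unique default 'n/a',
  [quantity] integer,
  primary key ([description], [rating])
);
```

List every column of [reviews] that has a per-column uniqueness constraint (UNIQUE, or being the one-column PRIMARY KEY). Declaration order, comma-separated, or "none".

region, review_id, notes, tax_rate

- address: no UNIQUE or single-column PK constraint.
- region: declared UNIQUE → unique.
- unit_cost: no UNIQUE or single-column PK constraint.
- city: no UNIQUE or single-column PK constraint.
- review_id: declared UNIQUE → unique.
- description: no UNIQUE or single-column PK constraint.
- notes: declared UNIQUE → unique.
- tax_rate: declared UNIQUE → unique.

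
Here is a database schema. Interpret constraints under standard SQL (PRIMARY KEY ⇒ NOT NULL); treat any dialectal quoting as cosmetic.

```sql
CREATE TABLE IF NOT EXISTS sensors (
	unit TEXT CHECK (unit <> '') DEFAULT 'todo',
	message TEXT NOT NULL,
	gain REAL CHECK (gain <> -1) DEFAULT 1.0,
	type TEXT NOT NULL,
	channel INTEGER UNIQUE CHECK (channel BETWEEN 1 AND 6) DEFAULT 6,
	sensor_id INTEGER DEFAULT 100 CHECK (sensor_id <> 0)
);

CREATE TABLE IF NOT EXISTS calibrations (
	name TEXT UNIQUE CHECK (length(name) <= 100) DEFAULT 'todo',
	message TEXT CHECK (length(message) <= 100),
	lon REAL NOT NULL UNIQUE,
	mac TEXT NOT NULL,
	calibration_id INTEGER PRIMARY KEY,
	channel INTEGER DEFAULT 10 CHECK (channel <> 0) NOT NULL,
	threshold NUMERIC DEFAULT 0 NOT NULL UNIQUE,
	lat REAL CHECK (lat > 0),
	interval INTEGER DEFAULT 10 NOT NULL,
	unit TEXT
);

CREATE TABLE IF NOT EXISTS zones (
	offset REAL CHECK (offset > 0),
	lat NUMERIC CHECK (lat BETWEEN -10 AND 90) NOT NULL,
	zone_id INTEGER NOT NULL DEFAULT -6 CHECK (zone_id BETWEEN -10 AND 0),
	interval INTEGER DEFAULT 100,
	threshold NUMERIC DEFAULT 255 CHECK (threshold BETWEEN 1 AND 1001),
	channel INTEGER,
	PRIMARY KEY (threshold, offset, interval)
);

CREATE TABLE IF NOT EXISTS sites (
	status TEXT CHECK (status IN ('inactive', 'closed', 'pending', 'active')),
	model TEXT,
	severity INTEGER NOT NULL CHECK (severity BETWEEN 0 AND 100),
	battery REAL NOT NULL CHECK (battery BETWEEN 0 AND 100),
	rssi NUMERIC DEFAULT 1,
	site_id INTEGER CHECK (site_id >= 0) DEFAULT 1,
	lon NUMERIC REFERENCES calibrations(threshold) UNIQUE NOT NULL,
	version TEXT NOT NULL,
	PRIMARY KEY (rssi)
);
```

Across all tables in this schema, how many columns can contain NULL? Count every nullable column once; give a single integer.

sensors: 4 nullable (unit, gain, channel, sensor_id — PK none and explicit NOT NULL columns excluded).
calibrations: 4 nullable (name, message, lat, unit — PK (calibration_id) and explicit NOT NULL columns excluded).
zones: 1 nullable (channel — PK (threshold, offset, interval) and explicit NOT NULL columns excluded).
sites: 3 nullable (status, model, site_id — PK (rssi) and explicit NOT NULL columns excluded).
Total: 4 + 4 + 1 + 3 = 12.

12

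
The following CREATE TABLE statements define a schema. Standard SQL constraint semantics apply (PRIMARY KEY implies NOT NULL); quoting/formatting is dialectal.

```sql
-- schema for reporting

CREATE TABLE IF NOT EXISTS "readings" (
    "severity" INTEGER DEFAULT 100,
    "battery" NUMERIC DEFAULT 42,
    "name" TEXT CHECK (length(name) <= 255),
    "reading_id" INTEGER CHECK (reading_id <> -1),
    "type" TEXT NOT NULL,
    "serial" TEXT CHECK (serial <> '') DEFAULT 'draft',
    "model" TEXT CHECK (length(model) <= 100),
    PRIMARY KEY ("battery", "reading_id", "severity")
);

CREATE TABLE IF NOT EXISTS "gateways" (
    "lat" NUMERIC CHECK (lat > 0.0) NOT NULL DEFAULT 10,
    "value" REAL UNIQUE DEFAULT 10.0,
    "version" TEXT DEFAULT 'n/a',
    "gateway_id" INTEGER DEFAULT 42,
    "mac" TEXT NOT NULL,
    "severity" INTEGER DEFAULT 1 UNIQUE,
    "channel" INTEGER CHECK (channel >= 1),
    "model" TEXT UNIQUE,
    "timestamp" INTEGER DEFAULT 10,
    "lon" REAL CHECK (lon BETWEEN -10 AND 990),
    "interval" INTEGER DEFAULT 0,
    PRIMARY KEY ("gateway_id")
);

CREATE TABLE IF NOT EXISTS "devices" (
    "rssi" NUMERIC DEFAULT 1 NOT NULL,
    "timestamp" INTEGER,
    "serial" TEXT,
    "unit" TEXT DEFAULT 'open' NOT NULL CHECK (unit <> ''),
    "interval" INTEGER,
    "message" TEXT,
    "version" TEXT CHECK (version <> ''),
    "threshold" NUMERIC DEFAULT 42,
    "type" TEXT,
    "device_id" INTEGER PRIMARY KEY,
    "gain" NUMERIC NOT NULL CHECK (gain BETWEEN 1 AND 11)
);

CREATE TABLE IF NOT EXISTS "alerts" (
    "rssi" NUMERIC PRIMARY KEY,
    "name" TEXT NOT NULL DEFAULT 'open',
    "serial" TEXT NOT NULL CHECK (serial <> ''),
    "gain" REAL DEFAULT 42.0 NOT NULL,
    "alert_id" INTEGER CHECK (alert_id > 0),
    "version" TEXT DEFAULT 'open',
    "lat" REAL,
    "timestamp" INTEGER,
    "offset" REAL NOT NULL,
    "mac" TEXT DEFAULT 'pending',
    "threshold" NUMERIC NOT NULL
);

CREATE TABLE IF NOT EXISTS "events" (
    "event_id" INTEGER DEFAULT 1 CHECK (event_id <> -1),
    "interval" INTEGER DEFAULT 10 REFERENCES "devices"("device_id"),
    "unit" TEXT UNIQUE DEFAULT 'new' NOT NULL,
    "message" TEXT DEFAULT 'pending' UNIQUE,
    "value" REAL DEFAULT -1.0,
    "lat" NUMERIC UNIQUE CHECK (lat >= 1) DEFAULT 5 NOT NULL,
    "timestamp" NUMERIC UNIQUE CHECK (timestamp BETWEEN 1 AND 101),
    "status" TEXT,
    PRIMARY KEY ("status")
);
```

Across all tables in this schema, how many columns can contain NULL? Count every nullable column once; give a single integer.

readings: 3 nullable (name, serial, model — PK (battery, reading_id, severity) and explicit NOT NULL columns excluded).
gateways: 8 nullable (value, version, severity, channel, model, timestamp, lon, interval — PK (gateway_id) and explicit NOT NULL columns excluded).
devices: 7 nullable (timestamp, serial, interval, message, version, threshold, type — PK (device_id) and explicit NOT NULL columns excluded).
alerts: 5 nullable (alert_id, version, lat, timestamp, mac — PK (rssi) and explicit NOT NULL columns excluded).
events: 5 nullable (event_id, interval, message, value, timestamp — PK (status) and explicit NOT NULL columns excluded).
Total: 3 + 8 + 7 + 5 + 5 = 28.

28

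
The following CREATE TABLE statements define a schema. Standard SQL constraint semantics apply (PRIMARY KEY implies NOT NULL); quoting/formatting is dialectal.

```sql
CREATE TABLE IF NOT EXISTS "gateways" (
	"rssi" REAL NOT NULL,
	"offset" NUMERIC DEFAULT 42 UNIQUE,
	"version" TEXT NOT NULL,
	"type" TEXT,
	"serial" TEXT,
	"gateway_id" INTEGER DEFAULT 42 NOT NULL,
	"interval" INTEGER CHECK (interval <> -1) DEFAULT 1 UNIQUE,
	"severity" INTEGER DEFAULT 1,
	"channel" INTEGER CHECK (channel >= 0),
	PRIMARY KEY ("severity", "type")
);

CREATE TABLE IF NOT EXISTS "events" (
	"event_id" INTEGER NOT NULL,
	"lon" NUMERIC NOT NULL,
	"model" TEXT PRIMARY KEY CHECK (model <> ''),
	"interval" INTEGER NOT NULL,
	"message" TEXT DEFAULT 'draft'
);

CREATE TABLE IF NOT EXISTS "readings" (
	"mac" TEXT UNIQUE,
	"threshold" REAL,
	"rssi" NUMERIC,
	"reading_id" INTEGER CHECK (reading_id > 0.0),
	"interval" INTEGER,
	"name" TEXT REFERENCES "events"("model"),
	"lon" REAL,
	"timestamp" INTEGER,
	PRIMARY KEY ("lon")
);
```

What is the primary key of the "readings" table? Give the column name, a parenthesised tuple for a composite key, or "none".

lon

lon is declared PRIMARY KEY as a table-level PRIMARY KEY clause.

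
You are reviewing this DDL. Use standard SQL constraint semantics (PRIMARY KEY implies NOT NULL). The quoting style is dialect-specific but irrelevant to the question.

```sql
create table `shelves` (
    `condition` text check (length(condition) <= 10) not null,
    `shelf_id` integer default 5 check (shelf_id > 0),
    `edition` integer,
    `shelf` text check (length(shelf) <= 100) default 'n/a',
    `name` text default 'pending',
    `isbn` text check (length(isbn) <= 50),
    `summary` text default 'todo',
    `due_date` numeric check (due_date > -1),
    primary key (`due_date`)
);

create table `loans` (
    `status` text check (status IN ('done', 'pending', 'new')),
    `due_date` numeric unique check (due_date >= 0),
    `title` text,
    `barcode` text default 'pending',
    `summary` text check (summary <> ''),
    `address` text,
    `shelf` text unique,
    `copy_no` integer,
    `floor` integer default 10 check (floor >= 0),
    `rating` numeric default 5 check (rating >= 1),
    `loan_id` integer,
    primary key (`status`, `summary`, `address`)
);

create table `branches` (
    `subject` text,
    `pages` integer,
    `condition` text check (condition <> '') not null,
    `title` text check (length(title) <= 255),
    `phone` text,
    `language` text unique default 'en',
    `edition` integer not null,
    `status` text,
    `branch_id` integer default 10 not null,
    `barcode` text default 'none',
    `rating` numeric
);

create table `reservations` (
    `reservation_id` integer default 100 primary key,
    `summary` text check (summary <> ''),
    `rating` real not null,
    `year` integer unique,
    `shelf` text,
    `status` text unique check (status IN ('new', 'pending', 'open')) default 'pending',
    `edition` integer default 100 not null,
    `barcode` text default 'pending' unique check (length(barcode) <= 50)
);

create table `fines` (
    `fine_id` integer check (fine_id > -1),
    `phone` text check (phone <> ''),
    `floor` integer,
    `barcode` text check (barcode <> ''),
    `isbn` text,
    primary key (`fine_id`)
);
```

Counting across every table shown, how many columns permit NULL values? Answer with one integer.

shelves: 6 nullable (shelf_id, edition, shelf, name, isbn, summary — PK (due_date) and explicit NOT NULL columns excluded).
loans: 8 nullable (due_date, title, barcode, shelf, copy_no, floor, rating, loan_id — PK (status, summary, address) and explicit NOT NULL columns excluded).
branches: 8 nullable (subject, pages, title, phone, language, status, barcode, rating — PK none and explicit NOT NULL columns excluded).
reservations: 5 nullable (summary, year, shelf, status, barcode — PK (reservation_id) and explicit NOT NULL columns excluded).
fines: 4 nullable (phone, floor, barcode, isbn — PK (fine_id) and explicit NOT NULL columns excluded).
Total: 6 + 8 + 8 + 5 + 4 = 31.

31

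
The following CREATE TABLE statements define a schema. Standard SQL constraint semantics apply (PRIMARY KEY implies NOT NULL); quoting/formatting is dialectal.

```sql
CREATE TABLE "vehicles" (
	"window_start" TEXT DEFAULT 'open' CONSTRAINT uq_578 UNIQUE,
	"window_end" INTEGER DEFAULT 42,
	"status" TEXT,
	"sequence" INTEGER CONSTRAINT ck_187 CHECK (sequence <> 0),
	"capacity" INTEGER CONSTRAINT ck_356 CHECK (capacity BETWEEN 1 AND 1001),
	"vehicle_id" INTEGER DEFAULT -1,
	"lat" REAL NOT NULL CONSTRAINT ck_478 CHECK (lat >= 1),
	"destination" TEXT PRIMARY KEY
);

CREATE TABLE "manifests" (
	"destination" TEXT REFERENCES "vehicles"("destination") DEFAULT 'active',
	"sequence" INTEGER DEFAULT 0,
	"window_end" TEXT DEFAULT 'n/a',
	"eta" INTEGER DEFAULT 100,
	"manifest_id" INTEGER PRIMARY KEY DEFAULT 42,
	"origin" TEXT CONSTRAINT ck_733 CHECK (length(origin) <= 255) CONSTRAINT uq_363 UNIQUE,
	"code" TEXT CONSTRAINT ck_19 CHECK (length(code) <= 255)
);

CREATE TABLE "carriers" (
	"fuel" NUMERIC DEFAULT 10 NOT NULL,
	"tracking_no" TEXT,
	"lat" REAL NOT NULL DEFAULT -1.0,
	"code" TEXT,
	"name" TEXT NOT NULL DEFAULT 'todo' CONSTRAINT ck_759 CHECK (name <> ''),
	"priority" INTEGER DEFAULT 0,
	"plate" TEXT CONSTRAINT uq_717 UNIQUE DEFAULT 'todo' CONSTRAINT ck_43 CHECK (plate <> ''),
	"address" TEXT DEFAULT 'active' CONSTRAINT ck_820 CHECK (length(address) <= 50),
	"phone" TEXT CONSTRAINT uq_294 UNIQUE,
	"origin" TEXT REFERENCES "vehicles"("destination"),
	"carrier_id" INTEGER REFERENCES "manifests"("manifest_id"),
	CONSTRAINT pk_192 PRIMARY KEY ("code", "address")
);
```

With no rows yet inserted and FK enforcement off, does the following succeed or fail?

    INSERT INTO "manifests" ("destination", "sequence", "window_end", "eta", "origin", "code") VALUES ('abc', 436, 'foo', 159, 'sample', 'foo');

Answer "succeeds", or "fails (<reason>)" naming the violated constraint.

succeeds

NOT NULL columns: manifest_id defaults to 42.
CHECK constraints: 'sample' satisfies (length(origin) <= 255); 'foo' satisfies (length(code) <= 255).
No constraint is violated.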